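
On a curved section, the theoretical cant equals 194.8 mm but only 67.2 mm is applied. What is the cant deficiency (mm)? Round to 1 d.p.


Cant deficiency = equilibrium cant - actual cant
CD = 194.8 - 67.2
CD = 127.6 mm

127.6


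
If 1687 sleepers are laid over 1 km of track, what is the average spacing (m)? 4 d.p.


Spacing = 1000 m / number of sleepers
Spacing = 1000 / 1687
Spacing = 0.5928 m

0.5928


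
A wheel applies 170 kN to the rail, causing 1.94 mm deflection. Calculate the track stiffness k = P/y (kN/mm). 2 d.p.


Track stiffness k = P / y
k = 170 / 1.94
k = 87.63 kN/mm

87.63


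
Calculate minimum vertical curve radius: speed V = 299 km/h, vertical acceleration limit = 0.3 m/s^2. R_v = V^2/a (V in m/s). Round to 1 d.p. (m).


Convert speed: V = 299 / 3.6 = 83.0556 m/s
V^2 = 6898.2253 m^2/s^2
R_v = 6898.2253 / 0.3
R_v = 22994.1 m

22994.1


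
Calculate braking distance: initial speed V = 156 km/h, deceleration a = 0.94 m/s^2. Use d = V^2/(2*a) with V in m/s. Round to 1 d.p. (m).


Convert speed: V = 156 / 3.6 = 43.3333 m/s
V^2 = 1877.7778
d = 1877.7778 / (2 * 0.94)
d = 1877.7778 / 1.88
d = 998.8 m

998.8


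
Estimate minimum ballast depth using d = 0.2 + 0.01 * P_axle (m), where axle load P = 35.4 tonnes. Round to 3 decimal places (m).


d = 0.2 + 0.01 * 35.4
d = 0.2 + 0.354
d = 0.554 m

0.554


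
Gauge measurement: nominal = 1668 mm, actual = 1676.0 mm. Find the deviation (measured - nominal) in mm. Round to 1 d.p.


Deviation = measured - nominal
Deviation = 1676.0 - 1668
Deviation = 8.0 mm

8.0


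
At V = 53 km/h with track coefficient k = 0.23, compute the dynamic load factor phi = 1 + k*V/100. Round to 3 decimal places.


phi = 1 + k * V / 100
phi = 1 + 0.23 * 53 / 100
phi = 1 + 0.1219
phi = 1.122

1.122


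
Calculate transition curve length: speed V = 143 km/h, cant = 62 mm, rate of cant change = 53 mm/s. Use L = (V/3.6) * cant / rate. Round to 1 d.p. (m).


Convert speed: V = 143 / 3.6 = 39.7222 m/s
L = 39.7222 * 62 / 53
L = 2462.7778 / 53
L = 46.5 m

46.5


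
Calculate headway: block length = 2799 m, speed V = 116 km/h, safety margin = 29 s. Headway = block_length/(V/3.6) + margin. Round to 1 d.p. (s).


V = 116 / 3.6 = 32.2222 m/s
Block traversal time = 2799 / 32.2222 = 86.8655 s
Headway = 86.8655 + 29
Headway = 115.9 s

115.9


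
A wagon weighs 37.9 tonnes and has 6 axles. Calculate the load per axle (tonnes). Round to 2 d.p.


Load per axle = total weight / number of axles
Load = 37.9 / 6
Load = 6.32 tonnes

6.32


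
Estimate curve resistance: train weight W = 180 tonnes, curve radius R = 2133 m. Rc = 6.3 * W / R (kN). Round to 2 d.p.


Rc = 6.3 * W / R
Rc = 6.3 * 180 / 2133
Rc = 1134.0 / 2133
Rc = 0.53 kN

0.53


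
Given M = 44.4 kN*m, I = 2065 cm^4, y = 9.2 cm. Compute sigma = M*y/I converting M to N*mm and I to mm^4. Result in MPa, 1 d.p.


Convert units:
M = 44.4 kN*m = 44400000 N*mm
y = 9.2 cm = 92 mm
I = 2065 cm^4 = 20650000 mm^4
sigma = 44400000 * 92 / 20650000
sigma = 197.8 MPa

197.8


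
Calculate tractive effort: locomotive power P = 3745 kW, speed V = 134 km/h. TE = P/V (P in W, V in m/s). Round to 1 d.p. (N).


Convert: P = 3745 kW = 3745000 W
V = 134 / 3.6 = 37.2222 m/s
TE = 3745000 / 37.2222
TE = 100611.9 N

100611.9


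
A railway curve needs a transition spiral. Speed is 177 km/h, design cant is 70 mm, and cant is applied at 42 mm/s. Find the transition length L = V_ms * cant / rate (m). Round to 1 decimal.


Convert speed: V = 177 / 3.6 = 49.1667 m/s
L = 49.1667 * 70 / 42
L = 3441.6667 / 42
L = 81.9 m

81.9


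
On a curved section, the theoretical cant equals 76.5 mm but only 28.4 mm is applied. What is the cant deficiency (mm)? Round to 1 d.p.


Cant deficiency = equilibrium cant - actual cant
CD = 76.5 - 28.4
CD = 48.1 mm

48.1


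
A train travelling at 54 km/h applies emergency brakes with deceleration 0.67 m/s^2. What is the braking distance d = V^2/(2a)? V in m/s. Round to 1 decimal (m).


Convert speed: V = 54 / 3.6 = 15.0 m/s
V^2 = 225.0
d = 225.0 / (2 * 0.67)
d = 225.0 / 1.34
d = 167.9 m

167.9


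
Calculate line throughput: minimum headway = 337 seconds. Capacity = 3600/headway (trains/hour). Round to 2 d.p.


Capacity = 3600 / headway
Capacity = 3600 / 337
Capacity = 10.68 trains/hour

10.68


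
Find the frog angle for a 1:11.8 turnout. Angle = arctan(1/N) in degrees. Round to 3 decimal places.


1/N = 1/11.8 = 0.084746
angle = arctan(0.084746) = 0.084544 rad
angle = 0.084544 * 180/pi = 4.844 degrees

4.844


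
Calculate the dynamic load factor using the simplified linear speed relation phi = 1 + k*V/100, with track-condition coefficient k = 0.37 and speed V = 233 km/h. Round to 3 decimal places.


phi = 1 + k * V / 100
phi = 1 + 0.37 * 233 / 100
phi = 1 + 0.8621
phi = 1.862

1.862


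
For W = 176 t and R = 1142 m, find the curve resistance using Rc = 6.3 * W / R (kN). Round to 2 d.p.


Rc = 6.3 * W / R
Rc = 6.3 * 176 / 1142
Rc = 1108.8 / 1142
Rc = 0.97 kN

0.97


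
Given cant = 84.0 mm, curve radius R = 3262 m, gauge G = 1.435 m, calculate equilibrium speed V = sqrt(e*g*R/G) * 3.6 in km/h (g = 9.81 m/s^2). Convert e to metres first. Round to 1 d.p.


Convert cant: e = 84.0 mm = 0.0840 m
V_ms = sqrt(0.0840 * 9.81 * 3262 / 1.435)
V_ms = sqrt(1873.18361) = 43.2803 m/s
V = 43.2803 * 3.6 = 155.8 km/h

155.8


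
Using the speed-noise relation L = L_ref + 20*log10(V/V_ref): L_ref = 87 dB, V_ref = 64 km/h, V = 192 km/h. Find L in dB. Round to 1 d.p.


V/V_ref = 192 / 64 = 3.0
log10(3.0) = 0.477121
20 * 0.477121 = 9.5424
L = 87 + 9.5424 = 96.5 dB

96.5


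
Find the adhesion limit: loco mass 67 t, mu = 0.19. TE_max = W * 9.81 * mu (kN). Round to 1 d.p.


TE_max = W * g * mu
TE_max = 67 * 9.81 * 0.19
TE_max = 657.27 * 0.19
TE_max = 124.9 kN

124.9


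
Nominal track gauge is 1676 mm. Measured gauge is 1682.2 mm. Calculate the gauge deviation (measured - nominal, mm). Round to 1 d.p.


Deviation = measured - nominal
Deviation = 1682.2 - 1676
Deviation = 6.2 mm

6.2


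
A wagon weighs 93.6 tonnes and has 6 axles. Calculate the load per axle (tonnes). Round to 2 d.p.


Load per axle = total weight / number of axles
Load = 93.6 / 6
Load = 15.60 tonnes

15.60


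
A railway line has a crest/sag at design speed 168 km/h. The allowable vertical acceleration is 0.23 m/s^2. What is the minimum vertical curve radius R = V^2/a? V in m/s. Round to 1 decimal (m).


Convert speed: V = 168 / 3.6 = 46.6667 m/s
V^2 = 2177.7778 m^2/s^2
R_v = 2177.7778 / 0.23
R_v = 9468.6 m

9468.6


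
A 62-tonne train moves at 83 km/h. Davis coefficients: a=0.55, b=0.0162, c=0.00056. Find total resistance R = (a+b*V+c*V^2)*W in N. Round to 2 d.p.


b*V = 0.0162 * 83 = 1.3446
c*V^2 = 0.00056 * 6889 = 3.85784
R_per_t = 0.55 + 1.3446 + 3.85784 = 5.75244 N/t
R_total = 5.75244 * 62 = 356.65 N

356.65


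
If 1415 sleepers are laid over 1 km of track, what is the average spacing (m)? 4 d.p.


Spacing = 1000 m / number of sleepers
Spacing = 1000 / 1415
Spacing = 0.7067 m

0.7067


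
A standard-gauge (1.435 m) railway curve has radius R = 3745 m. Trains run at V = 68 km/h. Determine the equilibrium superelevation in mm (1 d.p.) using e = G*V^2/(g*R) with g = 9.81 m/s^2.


Convert speed: V = 68 / 3.6 = 18.8889 m/s
Apply formula: e = 1.435 * 18.8889^2 / (9.81 * 3745)
e = 1.435 * 356.7901 / 36738.45
e = 0.013936 m = 13.9 mm

13.9


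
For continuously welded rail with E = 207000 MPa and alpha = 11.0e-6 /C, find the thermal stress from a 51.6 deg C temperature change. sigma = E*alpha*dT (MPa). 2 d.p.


sigma = E * alpha * dT
sigma = 207000 * 11.0e-6 * 51.6
sigma = 2.277 * 51.6
sigma = 117.49 MPa

117.49


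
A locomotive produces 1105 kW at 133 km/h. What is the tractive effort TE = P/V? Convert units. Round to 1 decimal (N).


Convert: P = 1105 kW = 1105000 W
V = 133 / 3.6 = 36.9444 m/s
TE = 1105000 / 36.9444
TE = 29909.8 N

29909.8


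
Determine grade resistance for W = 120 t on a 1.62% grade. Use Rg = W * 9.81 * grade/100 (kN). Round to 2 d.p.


Rg = W * 9.81 * grade / 100
Rg = 120 * 9.81 * 1.62 / 100
Rg = 1177.2 * 0.0162
Rg = 19.07 kN

19.07


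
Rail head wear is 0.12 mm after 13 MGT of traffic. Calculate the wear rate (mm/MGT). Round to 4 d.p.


Wear rate = total wear / cumulative tonnage
Rate = 0.12 / 13
Rate = 0.0092 mm/MGT

0.0092


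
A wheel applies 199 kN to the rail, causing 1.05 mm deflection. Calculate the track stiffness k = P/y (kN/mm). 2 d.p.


Track stiffness k = P / y
k = 199 / 1.05
k = 189.52 kN/mm

189.52


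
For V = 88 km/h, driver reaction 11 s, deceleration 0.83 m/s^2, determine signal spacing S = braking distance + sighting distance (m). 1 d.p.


V = 88 / 3.6 = 24.4444 m/s
Braking distance = 24.4444^2 / (2*0.83) = 359.9584 m
Sighting distance = 24.4444 * 11 = 268.8889 m
S = 359.9584 + 268.8889 = 628.8 m

628.8


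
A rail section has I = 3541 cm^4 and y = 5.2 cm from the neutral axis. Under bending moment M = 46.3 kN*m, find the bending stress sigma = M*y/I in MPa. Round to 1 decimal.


Convert units:
M = 46.3 kN*m = 46300000 N*mm
y = 5.2 cm = 52 mm
I = 3541 cm^4 = 35410000 mm^4
sigma = 46300000 * 52 / 35410000
sigma = 68.0 MPa

68.0


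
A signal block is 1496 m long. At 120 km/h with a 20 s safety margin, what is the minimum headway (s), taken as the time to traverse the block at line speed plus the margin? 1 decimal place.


V = 120 / 3.6 = 33.3333 m/s
Block traversal time = 1496 / 33.3333 = 44.88 s
Headway = 44.88 + 20
Headway = 64.9 s

64.9


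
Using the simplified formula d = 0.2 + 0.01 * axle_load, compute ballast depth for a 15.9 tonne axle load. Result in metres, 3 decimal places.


d = 0.2 + 0.01 * 15.9
d = 0.2 + 0.159
d = 0.359 m

0.359


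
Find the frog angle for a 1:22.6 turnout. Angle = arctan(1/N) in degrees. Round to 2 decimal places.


1/N = 1/22.6 = 0.044248
angle = arctan(0.044248) = 0.044219 rad
angle = 0.044219 * 180/pi = 2.53 degrees

2.53


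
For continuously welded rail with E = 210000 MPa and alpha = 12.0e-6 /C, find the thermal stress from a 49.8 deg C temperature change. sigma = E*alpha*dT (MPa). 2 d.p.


sigma = E * alpha * dT
sigma = 210000 * 12.0e-6 * 49.8
sigma = 2.52 * 49.8
sigma = 125.50 MPa

125.50


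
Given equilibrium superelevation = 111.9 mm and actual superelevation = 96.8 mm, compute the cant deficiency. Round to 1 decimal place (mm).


Cant deficiency = equilibrium cant - actual cant
CD = 111.9 - 96.8
CD = 15.1 mm

15.1


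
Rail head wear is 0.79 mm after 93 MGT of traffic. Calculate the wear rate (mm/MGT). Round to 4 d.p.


Wear rate = total wear / cumulative tonnage
Rate = 0.79 / 93
Rate = 0.0085 mm/MGT

0.0085


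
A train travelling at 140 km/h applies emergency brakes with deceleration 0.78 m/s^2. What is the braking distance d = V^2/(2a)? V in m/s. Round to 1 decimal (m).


Convert speed: V = 140 / 3.6 = 38.8889 m/s
V^2 = 1512.3457
d = 1512.3457 / (2 * 0.78)
d = 1512.3457 / 1.56
d = 969.5 m

969.5


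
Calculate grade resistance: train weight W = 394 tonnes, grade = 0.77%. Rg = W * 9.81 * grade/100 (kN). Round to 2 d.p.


Rg = W * 9.81 * grade / 100
Rg = 394 * 9.81 * 0.77 / 100
Rg = 3865.14 * 0.0077
Rg = 29.76 kN

29.76


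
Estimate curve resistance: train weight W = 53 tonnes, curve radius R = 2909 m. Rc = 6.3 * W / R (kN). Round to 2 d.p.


Rc = 6.3 * W / R
Rc = 6.3 * 53 / 2909
Rc = 333.9 / 2909
Rc = 0.11 kN

0.11


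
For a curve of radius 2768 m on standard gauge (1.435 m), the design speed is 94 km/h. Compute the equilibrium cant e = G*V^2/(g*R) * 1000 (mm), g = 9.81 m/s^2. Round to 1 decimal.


Convert speed: V = 94 / 3.6 = 26.1111 m/s
Apply formula: e = 1.435 * 26.1111^2 / (9.81 * 2768)
e = 1.435 * 681.7901 / 27154.08
e = 0.03603 m = 36.0 mm

36.0


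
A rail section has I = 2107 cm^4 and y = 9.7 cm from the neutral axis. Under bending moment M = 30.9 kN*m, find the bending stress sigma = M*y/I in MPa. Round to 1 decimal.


Convert units:
M = 30.9 kN*m = 30900000 N*mm
y = 9.7 cm = 97 mm
I = 2107 cm^4 = 21070000 mm^4
sigma = 30900000 * 97 / 21070000
sigma = 142.3 MPa

142.3


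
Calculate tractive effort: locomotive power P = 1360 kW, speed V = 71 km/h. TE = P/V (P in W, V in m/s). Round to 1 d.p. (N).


Convert: P = 1360 kW = 1360000 W
V = 71 / 3.6 = 19.7222 m/s
TE = 1360000 / 19.7222
TE = 68957.7 N

68957.7


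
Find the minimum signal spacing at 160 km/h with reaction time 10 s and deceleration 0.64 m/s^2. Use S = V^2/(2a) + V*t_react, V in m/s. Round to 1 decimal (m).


V = 160 / 3.6 = 44.4444 m/s
Braking distance = 44.4444^2 / (2*0.64) = 1543.2099 m
Sighting distance = 44.4444 * 10 = 444.4444 m
S = 1543.2099 + 444.4444 = 1987.7 m

1987.7


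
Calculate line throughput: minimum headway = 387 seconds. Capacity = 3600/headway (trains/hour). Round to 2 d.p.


Capacity = 3600 / headway
Capacity = 3600 / 387
Capacity = 9.30 trains/hour

9.30


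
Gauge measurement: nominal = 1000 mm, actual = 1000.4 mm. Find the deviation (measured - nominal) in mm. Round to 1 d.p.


Deviation = measured - nominal
Deviation = 1000.4 - 1000
Deviation = 0.4 mm

0.4


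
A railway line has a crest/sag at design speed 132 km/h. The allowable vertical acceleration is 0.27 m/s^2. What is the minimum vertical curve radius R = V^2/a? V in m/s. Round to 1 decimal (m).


Convert speed: V = 132 / 3.6 = 36.6667 m/s
V^2 = 1344.4444 m^2/s^2
R_v = 1344.4444 / 0.27
R_v = 4979.4 m

4979.4


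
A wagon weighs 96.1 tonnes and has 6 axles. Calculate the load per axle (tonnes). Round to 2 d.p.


Load per axle = total weight / number of axles
Load = 96.1 / 6
Load = 16.02 tonnes

16.02


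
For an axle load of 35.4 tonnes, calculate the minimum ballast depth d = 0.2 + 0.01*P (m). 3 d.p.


d = 0.2 + 0.01 * 35.4
d = 0.2 + 0.354
d = 0.554 m

0.554


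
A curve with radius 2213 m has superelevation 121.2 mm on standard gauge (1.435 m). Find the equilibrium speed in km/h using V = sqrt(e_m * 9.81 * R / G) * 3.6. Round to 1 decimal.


Convert cant: e = 121.2 mm = 0.1212 m
V_ms = sqrt(0.1212 * 9.81 * 2213 / 1.435)
V_ms = sqrt(1833.585391) = 42.8204 m/s
V = 42.8204 * 3.6 = 154.2 km/h

154.2


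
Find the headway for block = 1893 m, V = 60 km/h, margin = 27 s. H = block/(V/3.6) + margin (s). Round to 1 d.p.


V = 60 / 3.6 = 16.6667 m/s
Block traversal time = 1893 / 16.6667 = 113.58 s
Headway = 113.58 + 27
Headway = 140.6 s

140.6


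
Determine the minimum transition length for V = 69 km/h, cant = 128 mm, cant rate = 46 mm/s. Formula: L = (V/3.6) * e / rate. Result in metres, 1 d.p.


Convert speed: V = 69 / 3.6 = 19.1667 m/s
L = 19.1667 * 128 / 46
L = 2453.3333 / 46
L = 53.3 m

53.3


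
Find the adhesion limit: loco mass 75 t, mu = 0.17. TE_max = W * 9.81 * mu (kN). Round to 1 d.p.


TE_max = W * g * mu
TE_max = 75 * 9.81 * 0.17
TE_max = 735.75 * 0.17
TE_max = 125.1 kN

125.1


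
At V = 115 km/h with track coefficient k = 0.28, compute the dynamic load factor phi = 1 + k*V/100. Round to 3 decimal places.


phi = 1 + k * V / 100
phi = 1 + 0.28 * 115 / 100
phi = 1 + 0.322
phi = 1.322

1.322


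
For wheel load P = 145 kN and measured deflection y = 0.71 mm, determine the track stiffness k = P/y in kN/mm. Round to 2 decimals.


Track stiffness k = P / y
k = 145 / 0.71
k = 204.23 kN/mm

204.23


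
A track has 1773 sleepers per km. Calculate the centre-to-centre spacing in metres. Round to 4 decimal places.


Spacing = 1000 m / number of sleepers
Spacing = 1000 / 1773
Spacing = 0.5640 m

0.5640


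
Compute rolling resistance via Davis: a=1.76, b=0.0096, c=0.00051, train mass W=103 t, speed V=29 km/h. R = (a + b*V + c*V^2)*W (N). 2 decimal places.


b*V = 0.0096 * 29 = 0.2784
c*V^2 = 0.00051 * 841 = 0.42891
R_per_t = 1.76 + 0.2784 + 0.42891 = 2.46731 N/t
R_total = 2.46731 * 103 = 254.13 N

254.13


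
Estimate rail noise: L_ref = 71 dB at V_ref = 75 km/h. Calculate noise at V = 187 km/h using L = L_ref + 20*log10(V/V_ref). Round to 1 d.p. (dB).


V/V_ref = 187 / 75 = 2.493333
log10(2.493333) = 0.39678
20 * 0.39678 = 7.9356
L = 71 + 7.9356 = 78.9 dB

78.9


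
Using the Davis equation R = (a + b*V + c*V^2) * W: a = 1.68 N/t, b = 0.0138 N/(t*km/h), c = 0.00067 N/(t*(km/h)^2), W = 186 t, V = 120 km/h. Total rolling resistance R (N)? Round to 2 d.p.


b*V = 0.0138 * 120 = 1.656
c*V^2 = 0.00067 * 14400 = 9.648
R_per_t = 1.68 + 1.656 + 9.648 = 12.984 N/t
R_total = 12.984 * 186 = 2415.02 N

2415.02


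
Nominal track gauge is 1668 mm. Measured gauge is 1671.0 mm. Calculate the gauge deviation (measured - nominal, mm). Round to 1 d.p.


Deviation = measured - nominal
Deviation = 1671.0 - 1668
Deviation = 3.0 mm

3.0


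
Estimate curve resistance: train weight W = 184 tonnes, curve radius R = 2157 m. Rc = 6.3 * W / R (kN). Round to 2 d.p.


Rc = 6.3 * W / R
Rc = 6.3 * 184 / 2157
Rc = 1159.2 / 2157
Rc = 0.54 kN

0.54


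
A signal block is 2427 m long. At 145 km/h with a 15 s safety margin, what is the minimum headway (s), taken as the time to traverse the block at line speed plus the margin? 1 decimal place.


V = 145 / 3.6 = 40.2778 m/s
Block traversal time = 2427 / 40.2778 = 60.2566 s
Headway = 60.2566 + 15
Headway = 75.3 s

75.3


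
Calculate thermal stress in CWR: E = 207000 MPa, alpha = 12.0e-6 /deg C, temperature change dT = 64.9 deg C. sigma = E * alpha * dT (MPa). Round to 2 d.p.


sigma = E * alpha * dT
sigma = 207000 * 12.0e-6 * 64.9
sigma = 2.484 * 64.9
sigma = 161.21 MPa

161.21


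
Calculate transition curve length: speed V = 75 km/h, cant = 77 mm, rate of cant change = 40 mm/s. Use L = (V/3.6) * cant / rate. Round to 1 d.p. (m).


Convert speed: V = 75 / 3.6 = 20.8333 m/s
L = 20.8333 * 77 / 40
L = 1604.1667 / 40
L = 40.1 m

40.1


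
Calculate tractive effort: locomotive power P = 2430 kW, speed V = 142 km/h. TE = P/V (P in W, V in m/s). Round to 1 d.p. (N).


Convert: P = 2430 kW = 2430000 W
V = 142 / 3.6 = 39.4444 m/s
TE = 2430000 / 39.4444
TE = 61605.6 N

61605.6


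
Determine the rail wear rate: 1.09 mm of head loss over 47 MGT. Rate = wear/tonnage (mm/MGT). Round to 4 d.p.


Wear rate = total wear / cumulative tonnage
Rate = 1.09 / 47
Rate = 0.0232 mm/MGT

0.0232


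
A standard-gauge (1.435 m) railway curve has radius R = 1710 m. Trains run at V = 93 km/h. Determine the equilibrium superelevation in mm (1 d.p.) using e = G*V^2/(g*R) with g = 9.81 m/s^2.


Convert speed: V = 93 / 3.6 = 25.8333 m/s
Apply formula: e = 1.435 * 25.8333^2 / (9.81 * 1710)
e = 1.435 * 667.3611 / 16775.1
e = 0.057088 m = 57.1 mm

57.1


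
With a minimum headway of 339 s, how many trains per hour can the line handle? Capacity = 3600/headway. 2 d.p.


Capacity = 3600 / headway
Capacity = 3600 / 339
Capacity = 10.62 trains/hour

10.62


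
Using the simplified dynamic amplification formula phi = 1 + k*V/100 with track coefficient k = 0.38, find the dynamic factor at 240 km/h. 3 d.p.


phi = 1 + k * V / 100
phi = 1 + 0.38 * 240 / 100
phi = 1 + 0.912
phi = 1.912

1.912


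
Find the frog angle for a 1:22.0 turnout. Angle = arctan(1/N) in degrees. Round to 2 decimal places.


1/N = 1/22.0 = 0.045455
angle = arctan(0.045455) = 0.045423 rad
angle = 0.045423 * 180/pi = 2.60 degrees

2.60


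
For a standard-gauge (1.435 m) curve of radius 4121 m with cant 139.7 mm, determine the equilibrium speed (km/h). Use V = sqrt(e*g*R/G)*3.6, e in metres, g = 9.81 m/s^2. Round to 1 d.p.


Convert cant: e = 139.7 mm = 0.1397 m
V_ms = sqrt(0.1397 * 9.81 * 4121 / 1.435)
V_ms = sqrt(3935.646897) = 62.7347 m/s
V = 62.7347 * 3.6 = 225.8 km/h

225.8


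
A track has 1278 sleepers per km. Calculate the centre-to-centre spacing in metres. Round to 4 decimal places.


Spacing = 1000 m / number of sleepers
Spacing = 1000 / 1278
Spacing = 0.7825 m

0.7825


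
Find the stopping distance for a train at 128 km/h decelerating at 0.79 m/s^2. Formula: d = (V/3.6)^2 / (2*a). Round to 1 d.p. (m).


Convert speed: V = 128 / 3.6 = 35.5556 m/s
V^2 = 1264.1975
d = 1264.1975 / (2 * 0.79)
d = 1264.1975 / 1.58
d = 800.1 m

800.1


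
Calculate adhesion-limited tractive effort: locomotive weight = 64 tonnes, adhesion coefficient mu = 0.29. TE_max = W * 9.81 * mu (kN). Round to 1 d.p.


TE_max = W * g * mu
TE_max = 64 * 9.81 * 0.29
TE_max = 627.84 * 0.29
TE_max = 182.1 kN

182.1


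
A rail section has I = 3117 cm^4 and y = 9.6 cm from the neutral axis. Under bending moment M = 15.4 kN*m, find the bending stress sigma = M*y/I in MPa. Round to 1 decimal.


Convert units:
M = 15.4 kN*m = 15400000 N*mm
y = 9.6 cm = 96 mm
I = 3117 cm^4 = 31170000 mm^4
sigma = 15400000 * 96 / 31170000
sigma = 47.4 MPa

47.4


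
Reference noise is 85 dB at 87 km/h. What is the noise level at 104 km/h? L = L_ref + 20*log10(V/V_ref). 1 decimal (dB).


V/V_ref = 104 / 87 = 1.195402
log10(1.195402) = 0.077514
20 * 0.077514 = 1.5503
L = 85 + 1.5503 = 86.6 dB

86.6


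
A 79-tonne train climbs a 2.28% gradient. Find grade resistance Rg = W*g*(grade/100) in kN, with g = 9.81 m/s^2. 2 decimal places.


Rg = W * 9.81 * grade / 100
Rg = 79 * 9.81 * 2.28 / 100
Rg = 774.99 * 0.0228
Rg = 17.67 kN

17.67


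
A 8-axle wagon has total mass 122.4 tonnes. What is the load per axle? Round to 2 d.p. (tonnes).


Load per axle = total weight / number of axles
Load = 122.4 / 8
Load = 15.30 tonnes

15.30


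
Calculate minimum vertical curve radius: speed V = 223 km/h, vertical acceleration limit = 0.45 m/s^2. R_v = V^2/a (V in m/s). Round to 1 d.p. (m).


Convert speed: V = 223 / 3.6 = 61.9444 m/s
V^2 = 3837.1142 m^2/s^2
R_v = 3837.1142 / 0.45
R_v = 8526.9 m

8526.9


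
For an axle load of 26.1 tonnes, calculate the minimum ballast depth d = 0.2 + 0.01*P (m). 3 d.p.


d = 0.2 + 0.01 * 26.1
d = 0.2 + 0.261
d = 0.461 m

0.461


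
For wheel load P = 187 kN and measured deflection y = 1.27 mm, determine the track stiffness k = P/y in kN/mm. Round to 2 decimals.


Track stiffness k = P / y
k = 187 / 1.27
k = 147.24 kN/mm

147.24


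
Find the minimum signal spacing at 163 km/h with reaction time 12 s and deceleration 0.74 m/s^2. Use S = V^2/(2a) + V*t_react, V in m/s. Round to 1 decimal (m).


V = 163 / 3.6 = 45.2778 m/s
Braking distance = 45.2778^2 / (2*0.74) = 1385.1873 m
Sighting distance = 45.2778 * 12 = 543.3333 m
S = 1385.1873 + 543.3333 = 1928.5 m

1928.5


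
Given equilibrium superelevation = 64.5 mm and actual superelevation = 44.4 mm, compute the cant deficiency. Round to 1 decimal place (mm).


Cant deficiency = equilibrium cant - actual cant
CD = 64.5 - 44.4
CD = 20.1 mm

20.1


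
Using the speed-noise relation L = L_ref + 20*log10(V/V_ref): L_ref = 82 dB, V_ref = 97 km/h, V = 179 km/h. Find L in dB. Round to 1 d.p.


V/V_ref = 179 / 97 = 1.845361
log10(1.845361) = 0.266081
20 * 0.266081 = 5.3216
L = 82 + 5.3216 = 87.3 dB

87.3


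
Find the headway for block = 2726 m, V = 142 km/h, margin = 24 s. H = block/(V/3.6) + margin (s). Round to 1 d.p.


V = 142 / 3.6 = 39.4444 m/s
Block traversal time = 2726 / 39.4444 = 69.1099 s
Headway = 69.1099 + 24
Headway = 93.1 s

93.1


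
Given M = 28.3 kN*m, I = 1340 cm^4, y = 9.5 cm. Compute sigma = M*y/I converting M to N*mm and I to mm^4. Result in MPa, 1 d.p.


Convert units:
M = 28.3 kN*m = 28300000 N*mm
y = 9.5 cm = 95 mm
I = 1340 cm^4 = 13400000 mm^4
sigma = 28300000 * 95 / 13400000
sigma = 200.6 MPa

200.6


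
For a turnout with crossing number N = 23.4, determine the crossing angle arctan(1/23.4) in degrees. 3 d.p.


1/N = 1/23.4 = 0.042735
angle = arctan(0.042735) = 0.042709 rad
angle = 0.042709 * 180/pi = 2.447 degrees

2.447


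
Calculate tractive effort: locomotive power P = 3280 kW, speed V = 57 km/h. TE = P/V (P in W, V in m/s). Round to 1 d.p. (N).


Convert: P = 3280 kW = 3280000 W
V = 57 / 3.6 = 15.8333 m/s
TE = 3280000 / 15.8333
TE = 207157.9 N

207157.9


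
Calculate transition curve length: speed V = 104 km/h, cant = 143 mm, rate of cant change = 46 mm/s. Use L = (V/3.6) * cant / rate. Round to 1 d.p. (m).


Convert speed: V = 104 / 3.6 = 28.8889 m/s
L = 28.8889 * 143 / 46
L = 4131.1111 / 46
L = 89.8 m

89.8


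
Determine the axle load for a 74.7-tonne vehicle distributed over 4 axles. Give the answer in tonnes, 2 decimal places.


Load per axle = total weight / number of axles
Load = 74.7 / 4
Load = 18.68 tonnes

18.68


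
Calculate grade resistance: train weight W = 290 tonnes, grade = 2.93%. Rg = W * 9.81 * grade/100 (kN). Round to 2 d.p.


Rg = W * 9.81 * grade / 100
Rg = 290 * 9.81 * 2.93 / 100
Rg = 2844.9 * 0.0293
Rg = 83.36 kN

83.36


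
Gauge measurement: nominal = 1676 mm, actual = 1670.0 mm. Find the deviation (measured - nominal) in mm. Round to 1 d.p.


Deviation = measured - nominal
Deviation = 1670.0 - 1676
Deviation = -6.0 mm

-6.0


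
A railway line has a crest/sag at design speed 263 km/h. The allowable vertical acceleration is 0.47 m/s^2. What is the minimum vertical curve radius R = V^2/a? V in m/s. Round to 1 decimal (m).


Convert speed: V = 263 / 3.6 = 73.0556 m/s
V^2 = 5337.1142 m^2/s^2
R_v = 5337.1142 / 0.47
R_v = 11355.6 m

11355.6


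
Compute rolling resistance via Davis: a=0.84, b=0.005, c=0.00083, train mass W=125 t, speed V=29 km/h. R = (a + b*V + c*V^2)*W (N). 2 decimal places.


b*V = 0.005 * 29 = 0.145
c*V^2 = 0.00083 * 841 = 0.69803
R_per_t = 0.84 + 0.145 + 0.69803 = 1.68303 N/t
R_total = 1.68303 * 125 = 210.38 N

210.38


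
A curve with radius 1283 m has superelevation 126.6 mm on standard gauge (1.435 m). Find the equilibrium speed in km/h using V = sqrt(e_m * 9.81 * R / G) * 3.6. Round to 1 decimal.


Convert cant: e = 126.6 mm = 0.1266 m
V_ms = sqrt(0.1266 * 9.81 * 1283 / 1.435)
V_ms = sqrt(1110.394925) = 33.3226 m/s
V = 33.3226 * 3.6 = 120.0 km/h

120.0


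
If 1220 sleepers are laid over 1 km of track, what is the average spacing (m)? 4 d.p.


Spacing = 1000 m / number of sleepers
Spacing = 1000 / 1220
Spacing = 0.8197 m

0.8197


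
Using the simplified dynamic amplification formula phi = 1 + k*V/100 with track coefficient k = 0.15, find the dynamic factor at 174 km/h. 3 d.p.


phi = 1 + k * V / 100
phi = 1 + 0.15 * 174 / 100
phi = 1 + 0.261
phi = 1.261

1.261


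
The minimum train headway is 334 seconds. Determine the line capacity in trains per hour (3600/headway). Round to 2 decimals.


Capacity = 3600 / headway
Capacity = 3600 / 334
Capacity = 10.78 trains/hour

10.78


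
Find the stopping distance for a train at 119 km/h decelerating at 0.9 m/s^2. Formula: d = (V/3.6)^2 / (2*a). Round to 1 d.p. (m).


Convert speed: V = 119 / 3.6 = 33.0556 m/s
V^2 = 1092.6698
d = 1092.6698 / (2 * 0.9)
d = 1092.6698 / 1.8
d = 607.0 m

607.0


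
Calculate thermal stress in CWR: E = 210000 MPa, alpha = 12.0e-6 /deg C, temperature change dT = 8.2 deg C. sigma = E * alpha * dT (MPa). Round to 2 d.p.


sigma = E * alpha * dT
sigma = 210000 * 12.0e-6 * 8.2
sigma = 2.52 * 8.2
sigma = 20.66 MPa

20.66


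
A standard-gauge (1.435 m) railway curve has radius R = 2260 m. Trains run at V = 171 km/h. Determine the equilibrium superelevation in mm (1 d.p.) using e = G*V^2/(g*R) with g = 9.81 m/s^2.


Convert speed: V = 171 / 3.6 = 47.5 m/s
Apply formula: e = 1.435 * 47.5^2 / (9.81 * 2260)
e = 1.435 * 2256.25 / 22170.6
e = 0.146037 m = 146.0 mm

146.0


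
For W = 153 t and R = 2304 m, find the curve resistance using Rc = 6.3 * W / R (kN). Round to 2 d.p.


Rc = 6.3 * W / R
Rc = 6.3 * 153 / 2304
Rc = 963.9 / 2304
Rc = 0.42 kN

0.42


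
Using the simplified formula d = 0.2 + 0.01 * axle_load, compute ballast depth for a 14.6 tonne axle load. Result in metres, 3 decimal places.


d = 0.2 + 0.01 * 14.6
d = 0.2 + 0.146
d = 0.346 m

0.346


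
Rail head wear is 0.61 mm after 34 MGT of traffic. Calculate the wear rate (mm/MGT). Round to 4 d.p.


Wear rate = total wear / cumulative tonnage
Rate = 0.61 / 34
Rate = 0.0179 mm/MGT

0.0179


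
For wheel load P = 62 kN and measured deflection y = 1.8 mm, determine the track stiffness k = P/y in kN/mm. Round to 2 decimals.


Track stiffness k = P / y
k = 62 / 1.8
k = 34.44 kN/mm

34.44


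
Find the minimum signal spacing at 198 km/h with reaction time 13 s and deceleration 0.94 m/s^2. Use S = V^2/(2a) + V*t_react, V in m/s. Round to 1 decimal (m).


V = 198 / 3.6 = 55.0 m/s
Braking distance = 55.0^2 / (2*0.94) = 1609.0426 m
Sighting distance = 55.0 * 13 = 715.0 m
S = 1609.0426 + 715.0 = 2324.0 m

2324.0


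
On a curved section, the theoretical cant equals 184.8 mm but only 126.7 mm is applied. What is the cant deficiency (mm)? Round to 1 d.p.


Cant deficiency = equilibrium cant - actual cant
CD = 184.8 - 126.7
CD = 58.1 mm

58.1


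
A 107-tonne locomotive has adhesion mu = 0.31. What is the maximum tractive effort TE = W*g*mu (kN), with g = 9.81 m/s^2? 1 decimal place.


TE_max = W * g * mu
TE_max = 107 * 9.81 * 0.31
TE_max = 1049.67 * 0.31
TE_max = 325.4 kN

325.4


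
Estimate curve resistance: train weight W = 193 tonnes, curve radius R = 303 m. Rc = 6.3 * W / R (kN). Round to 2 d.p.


Rc = 6.3 * W / R
Rc = 6.3 * 193 / 303
Rc = 1215.9 / 303
Rc = 4.01 kN

4.01


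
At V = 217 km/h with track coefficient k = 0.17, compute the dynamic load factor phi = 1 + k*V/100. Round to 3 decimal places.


phi = 1 + k * V / 100
phi = 1 + 0.17 * 217 / 100
phi = 1 + 0.3689
phi = 1.369

1.369


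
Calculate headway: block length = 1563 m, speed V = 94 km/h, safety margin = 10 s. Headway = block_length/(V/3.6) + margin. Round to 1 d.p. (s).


V = 94 / 3.6 = 26.1111 m/s
Block traversal time = 1563 / 26.1111 = 59.8596 s
Headway = 59.8596 + 10
Headway = 69.9 s

69.9


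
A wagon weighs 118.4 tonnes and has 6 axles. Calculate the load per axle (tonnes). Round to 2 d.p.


Load per axle = total weight / number of axles
Load = 118.4 / 6
Load = 19.73 tonnes

19.73


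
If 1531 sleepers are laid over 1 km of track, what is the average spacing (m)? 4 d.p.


Spacing = 1000 m / number of sleepers
Spacing = 1000 / 1531
Spacing = 0.6532 m

0.6532


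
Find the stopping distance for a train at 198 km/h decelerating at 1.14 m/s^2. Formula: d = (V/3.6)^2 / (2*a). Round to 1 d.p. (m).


Convert speed: V = 198 / 3.6 = 55.0 m/s
V^2 = 3025.0
d = 3025.0 / (2 * 1.14)
d = 3025.0 / 2.28
d = 1326.8 m

1326.8


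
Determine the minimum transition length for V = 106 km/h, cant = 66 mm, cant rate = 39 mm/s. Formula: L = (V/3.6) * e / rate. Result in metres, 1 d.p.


Convert speed: V = 106 / 3.6 = 29.4444 m/s
L = 29.4444 * 66 / 39
L = 1943.3333 / 39
L = 49.8 m

49.8


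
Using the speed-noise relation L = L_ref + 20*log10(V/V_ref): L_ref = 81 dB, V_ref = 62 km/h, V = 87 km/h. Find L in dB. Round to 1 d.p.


V/V_ref = 87 / 62 = 1.403226
log10(1.403226) = 0.147128
20 * 0.147128 = 2.9426
L = 81 + 2.9426 = 83.9 dB

83.9


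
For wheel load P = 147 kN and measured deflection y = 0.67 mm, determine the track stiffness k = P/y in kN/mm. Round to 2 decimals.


Track stiffness k = P / y
k = 147 / 0.67
k = 219.40 kN/mm

219.40


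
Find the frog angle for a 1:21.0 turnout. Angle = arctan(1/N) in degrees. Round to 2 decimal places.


1/N = 1/21.0 = 0.047619
angle = arctan(0.047619) = 0.047583 rad
angle = 0.047583 * 180/pi = 2.73 degrees

2.73


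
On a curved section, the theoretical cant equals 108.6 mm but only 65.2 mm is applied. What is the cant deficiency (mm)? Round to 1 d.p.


Cant deficiency = equilibrium cant - actual cant
CD = 108.6 - 65.2
CD = 43.4 mm

43.4


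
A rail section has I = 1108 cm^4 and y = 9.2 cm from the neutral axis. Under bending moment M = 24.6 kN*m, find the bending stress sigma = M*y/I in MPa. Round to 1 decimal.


Convert units:
M = 24.6 kN*m = 24600000 N*mm
y = 9.2 cm = 92 mm
I = 1108 cm^4 = 11080000 mm^4
sigma = 24600000 * 92 / 11080000
sigma = 204.3 MPa

204.3


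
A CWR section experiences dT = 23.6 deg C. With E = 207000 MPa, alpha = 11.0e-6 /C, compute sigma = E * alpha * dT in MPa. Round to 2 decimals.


sigma = E * alpha * dT
sigma = 207000 * 11.0e-6 * 23.6
sigma = 2.277 * 23.6
sigma = 53.74 MPa

53.74


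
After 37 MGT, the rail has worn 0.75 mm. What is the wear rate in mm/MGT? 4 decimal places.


Wear rate = total wear / cumulative tonnage
Rate = 0.75 / 37
Rate = 0.0203 mm/MGT

0.0203


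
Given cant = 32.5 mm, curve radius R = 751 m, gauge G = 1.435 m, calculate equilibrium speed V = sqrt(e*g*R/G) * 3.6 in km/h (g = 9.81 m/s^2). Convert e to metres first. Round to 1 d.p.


Convert cant: e = 32.5 mm = 0.0325 m
V_ms = sqrt(0.0325 * 9.81 * 751 / 1.435)
V_ms = sqrt(166.855453) = 12.9173 m/s
V = 12.9173 * 3.6 = 46.5 km/h

46.5


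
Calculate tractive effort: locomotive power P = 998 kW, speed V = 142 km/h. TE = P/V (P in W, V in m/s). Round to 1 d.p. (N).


Convert: P = 998 kW = 998000 W
V = 142 / 3.6 = 39.4444 m/s
TE = 998000 / 39.4444
TE = 25301.4 N

25301.4


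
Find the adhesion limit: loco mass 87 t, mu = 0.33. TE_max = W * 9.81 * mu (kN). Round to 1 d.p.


TE_max = W * g * mu
TE_max = 87 * 9.81 * 0.33
TE_max = 853.47 * 0.33
TE_max = 281.6 kN

281.6


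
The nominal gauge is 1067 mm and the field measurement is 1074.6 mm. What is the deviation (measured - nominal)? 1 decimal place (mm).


Deviation = measured - nominal
Deviation = 1074.6 - 1067
Deviation = 7.6 mm

7.6


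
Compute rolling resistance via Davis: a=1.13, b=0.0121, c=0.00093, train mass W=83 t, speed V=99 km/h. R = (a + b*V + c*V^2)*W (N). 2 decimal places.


b*V = 0.0121 * 99 = 1.1979
c*V^2 = 0.00093 * 9801 = 9.11493
R_per_t = 1.13 + 1.1979 + 9.11493 = 11.44283 N/t
R_total = 11.44283 * 83 = 949.75 N

949.75


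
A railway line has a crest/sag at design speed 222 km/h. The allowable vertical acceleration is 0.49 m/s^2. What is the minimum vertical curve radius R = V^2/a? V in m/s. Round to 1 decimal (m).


Convert speed: V = 222 / 3.6 = 61.6667 m/s
V^2 = 3802.7778 m^2/s^2
R_v = 3802.7778 / 0.49
R_v = 7760.8 m

7760.8


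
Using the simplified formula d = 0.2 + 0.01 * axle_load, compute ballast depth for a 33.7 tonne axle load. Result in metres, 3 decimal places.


d = 0.2 + 0.01 * 33.7
d = 0.2 + 0.337
d = 0.537 m

0.537


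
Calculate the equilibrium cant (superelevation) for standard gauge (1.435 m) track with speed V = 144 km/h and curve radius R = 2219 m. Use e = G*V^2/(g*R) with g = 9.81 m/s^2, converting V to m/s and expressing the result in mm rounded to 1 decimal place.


Convert speed: V = 144 / 3.6 = 40.0 m/s
Apply formula: e = 1.435 * 40.0^2 / (9.81 * 2219)
e = 1.435 * 1600.0 / 21768.39
e = 0.105474 m = 105.5 mm

105.5


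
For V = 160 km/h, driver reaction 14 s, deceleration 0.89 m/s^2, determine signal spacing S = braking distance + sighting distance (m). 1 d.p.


V = 160 / 3.6 = 44.4444 m/s
Braking distance = 44.4444^2 / (2*0.89) = 1109.724 m
Sighting distance = 44.4444 * 14 = 622.2222 m
S = 1109.724 + 622.2222 = 1731.9 m

1731.9


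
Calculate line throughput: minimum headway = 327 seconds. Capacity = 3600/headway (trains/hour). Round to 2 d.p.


Capacity = 3600 / headway
Capacity = 3600 / 327
Capacity = 11.01 trains/hour

11.01


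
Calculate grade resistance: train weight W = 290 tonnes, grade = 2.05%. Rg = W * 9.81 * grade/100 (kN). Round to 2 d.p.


Rg = W * 9.81 * grade / 100
Rg = 290 * 9.81 * 2.05 / 100
Rg = 2844.9 * 0.0205
Rg = 58.32 kN

58.32


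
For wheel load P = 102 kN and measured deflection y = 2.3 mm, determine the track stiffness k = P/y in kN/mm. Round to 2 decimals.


Track stiffness k = P / y
k = 102 / 2.3
k = 44.35 kN/mm

44.35


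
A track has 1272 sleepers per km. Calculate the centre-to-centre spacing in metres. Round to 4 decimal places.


Spacing = 1000 m / number of sleepers
Spacing = 1000 / 1272
Spacing = 0.7862 m

0.7862


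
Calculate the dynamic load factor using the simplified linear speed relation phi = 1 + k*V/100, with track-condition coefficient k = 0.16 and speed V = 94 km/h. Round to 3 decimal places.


phi = 1 + k * V / 100
phi = 1 + 0.16 * 94 / 100
phi = 1 + 0.1504
phi = 1.150

1.150


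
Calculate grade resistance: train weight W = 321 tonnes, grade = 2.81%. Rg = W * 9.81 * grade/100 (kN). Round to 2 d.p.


Rg = W * 9.81 * grade / 100
Rg = 321 * 9.81 * 2.81 / 100
Rg = 3149.01 * 0.0281
Rg = 88.49 kN

88.49


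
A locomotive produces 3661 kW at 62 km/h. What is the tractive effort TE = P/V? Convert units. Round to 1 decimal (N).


Convert: P = 3661 kW = 3661000 W
V = 62 / 3.6 = 17.2222 m/s
TE = 3661000 / 17.2222
TE = 212574.2 N

212574.2


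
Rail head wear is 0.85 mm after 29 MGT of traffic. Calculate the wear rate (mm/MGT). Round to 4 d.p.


Wear rate = total wear / cumulative tonnage
Rate = 0.85 / 29
Rate = 0.0293 mm/MGT

0.0293


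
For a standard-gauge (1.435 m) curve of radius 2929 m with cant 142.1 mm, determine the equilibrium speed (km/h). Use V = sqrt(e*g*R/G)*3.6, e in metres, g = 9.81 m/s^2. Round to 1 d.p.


Convert cant: e = 142.1 mm = 0.1421 m
V_ms = sqrt(0.1421 * 9.81 * 2929 / 1.435)
V_ms = sqrt(2845.316327) = 53.3415 m/s
V = 53.3415 * 3.6 = 192.0 km/h

192.0


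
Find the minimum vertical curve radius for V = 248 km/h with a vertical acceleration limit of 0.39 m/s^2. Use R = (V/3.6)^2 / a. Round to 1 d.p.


Convert speed: V = 248 / 3.6 = 68.8889 m/s
V^2 = 4745.679 m^2/s^2
R_v = 4745.679 / 0.39
R_v = 12168.4 m

12168.4


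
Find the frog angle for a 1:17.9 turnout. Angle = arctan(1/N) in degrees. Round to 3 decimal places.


1/N = 1/17.9 = 0.055866
angle = arctan(0.055866) = 0.055808 rad
angle = 0.055808 * 180/pi = 3.198 degrees

3.198


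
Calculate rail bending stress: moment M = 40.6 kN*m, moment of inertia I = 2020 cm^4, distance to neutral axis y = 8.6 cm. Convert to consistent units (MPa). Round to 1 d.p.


Convert units:
M = 40.6 kN*m = 40600000 N*mm
y = 8.6 cm = 86 mm
I = 2020 cm^4 = 20200000 mm^4
sigma = 40600000 * 86 / 20200000
sigma = 172.9 MPa

172.9


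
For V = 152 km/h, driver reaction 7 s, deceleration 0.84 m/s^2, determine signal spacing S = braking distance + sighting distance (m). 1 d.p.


V = 152 / 3.6 = 42.2222 m/s
Braking distance = 42.2222^2 / (2*0.84) = 1061.1405 m
Sighting distance = 42.2222 * 7 = 295.5556 m
S = 1061.1405 + 295.5556 = 1356.7 m

1356.7


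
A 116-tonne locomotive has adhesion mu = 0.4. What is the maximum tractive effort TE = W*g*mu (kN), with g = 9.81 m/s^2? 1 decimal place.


TE_max = W * g * mu
TE_max = 116 * 9.81 * 0.4
TE_max = 1137.96 * 0.4
TE_max = 455.2 kN

455.2


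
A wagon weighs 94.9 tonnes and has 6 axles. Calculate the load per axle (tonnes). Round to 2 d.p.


Load per axle = total weight / number of axles
Load = 94.9 / 6
Load = 15.82 tonnes

15.82


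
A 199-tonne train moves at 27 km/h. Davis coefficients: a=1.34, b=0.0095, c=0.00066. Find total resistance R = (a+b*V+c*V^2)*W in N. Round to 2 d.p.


b*V = 0.0095 * 27 = 0.2565
c*V^2 = 0.00066 * 729 = 0.48114
R_per_t = 1.34 + 0.2565 + 0.48114 = 2.07764 N/t
R_total = 2.07764 * 199 = 413.45 N

413.45


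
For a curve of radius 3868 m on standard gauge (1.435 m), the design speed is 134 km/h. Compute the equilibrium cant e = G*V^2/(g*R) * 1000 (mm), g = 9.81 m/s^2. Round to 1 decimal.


Convert speed: V = 134 / 3.6 = 37.2222 m/s
Apply formula: e = 1.435 * 37.2222^2 / (9.81 * 3868)
e = 1.435 * 1385.4938 / 37945.08
e = 0.052396 m = 52.4 mm

52.4


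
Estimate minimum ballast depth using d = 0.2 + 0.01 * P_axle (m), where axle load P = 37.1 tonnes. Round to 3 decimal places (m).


d = 0.2 + 0.01 * 37.1
d = 0.2 + 0.371
d = 0.571 m

0.571


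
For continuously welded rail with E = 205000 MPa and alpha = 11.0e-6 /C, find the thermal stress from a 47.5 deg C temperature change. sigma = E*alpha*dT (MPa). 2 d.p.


sigma = E * alpha * dT
sigma = 205000 * 11.0e-6 * 47.5
sigma = 2.255 * 47.5
sigma = 107.11 MPa

107.11
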